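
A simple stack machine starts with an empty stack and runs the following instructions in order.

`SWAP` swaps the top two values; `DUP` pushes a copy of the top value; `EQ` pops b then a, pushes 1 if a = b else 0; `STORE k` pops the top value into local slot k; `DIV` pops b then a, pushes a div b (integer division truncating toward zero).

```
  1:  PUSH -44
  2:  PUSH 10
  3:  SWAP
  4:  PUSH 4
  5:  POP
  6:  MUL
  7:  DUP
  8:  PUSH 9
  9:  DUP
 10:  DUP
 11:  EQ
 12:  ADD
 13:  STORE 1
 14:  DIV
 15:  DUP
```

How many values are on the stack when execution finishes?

PUSH -44 → -44
PUSH 10  → -44 10
SWAP     → 10 -44
PUSH 4   → 10 -44 4
POP      → 10 -44
MUL      → -440
DUP      → -440 -440
PUSH 9   → -440 -440 9
DUP      → -440 -440 9 9
DUP      → -440 -440 9 9 9
EQ       → -440 -440 9 1
ADD      → -440 -440 10
STORE 1  → -440 -440
DIV      → 1
DUP      → 1 1

2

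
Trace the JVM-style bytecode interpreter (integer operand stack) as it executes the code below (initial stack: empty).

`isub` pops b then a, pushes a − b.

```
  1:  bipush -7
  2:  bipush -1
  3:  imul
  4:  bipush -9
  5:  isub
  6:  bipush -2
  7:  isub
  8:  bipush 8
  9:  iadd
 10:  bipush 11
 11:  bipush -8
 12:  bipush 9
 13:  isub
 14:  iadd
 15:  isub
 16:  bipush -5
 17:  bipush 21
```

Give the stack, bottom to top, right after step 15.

bipush -7 -> [-7]
bipush -1 -> [-7, -1]
imul      -> [7]
bipush -9 -> [7, -9]
isub      -> [16]
bipush -2 -> [16, -2]
isub      -> [18]
bipush 8  -> [18, 8]
iadd      -> [26]
bipush 11 -> [26, 11]
bipush -8 -> [26, 11, -8]
bipush 9  -> [26, 11, -8, 9]
isub      -> [26, 11, -17]
iadd      -> [26, -6]
isub      -> [32]

[32]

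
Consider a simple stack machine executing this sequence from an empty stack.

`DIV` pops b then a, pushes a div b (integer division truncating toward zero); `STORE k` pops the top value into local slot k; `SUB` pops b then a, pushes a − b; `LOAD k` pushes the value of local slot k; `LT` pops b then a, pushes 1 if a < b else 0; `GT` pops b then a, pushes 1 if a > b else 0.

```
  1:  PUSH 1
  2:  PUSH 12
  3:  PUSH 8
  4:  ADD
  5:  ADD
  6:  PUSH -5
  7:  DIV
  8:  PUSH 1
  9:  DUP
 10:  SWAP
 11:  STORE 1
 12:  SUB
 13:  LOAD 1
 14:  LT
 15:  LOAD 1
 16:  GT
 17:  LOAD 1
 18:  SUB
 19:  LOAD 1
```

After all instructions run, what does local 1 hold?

1

PUSH 1   [1]
PUSH 12  [1, 12]
PUSH 8   [1, 12, 8]
ADD      [1, 20]
ADD      [21]
PUSH -5  [21, -5]
DIV      [-4]
PUSH 1   [-4, 1]
DUP      [-4, 1, 1]
SWAP     [-4, 1, 1]
STORE 1  [-4, 1]
SUB      [-5]
LOAD 1   [-5, 1]
LT       [1]
LOAD 1   [1, 1]
GT       [0]
LOAD 1   [0, 1]
SUB      [-1]
LOAD 1   [-1, 1]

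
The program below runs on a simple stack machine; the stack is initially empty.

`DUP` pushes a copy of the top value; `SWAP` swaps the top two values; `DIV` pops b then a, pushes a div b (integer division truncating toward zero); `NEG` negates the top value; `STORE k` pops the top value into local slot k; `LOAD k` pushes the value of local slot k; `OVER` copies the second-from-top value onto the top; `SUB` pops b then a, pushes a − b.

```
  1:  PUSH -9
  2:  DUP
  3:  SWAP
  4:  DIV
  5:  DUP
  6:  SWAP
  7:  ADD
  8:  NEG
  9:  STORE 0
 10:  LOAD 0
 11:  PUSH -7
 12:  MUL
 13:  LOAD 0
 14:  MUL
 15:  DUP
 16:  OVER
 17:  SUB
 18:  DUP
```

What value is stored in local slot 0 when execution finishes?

PUSH -9 -> [-9]
DUP     -> [-9, -9]
SWAP    -> [-9, -9]
DIV     -> [1]
DUP     -> [1, 1]
SWAP    -> [1, 1]
ADD     -> [2]
NEG     -> [-2]
STORE 0 -> []
LOAD 0  -> [-2]
PUSH -7 -> [-2, -7]
MUL     -> [14]
LOAD 0  -> [14, -2]
MUL     -> [-28]
DUP     -> [-28, -28]
OVER    -> [-28, -28, -28]
SUB     -> [-28, 0]
DUP     -> [-28, 0, 0]

-2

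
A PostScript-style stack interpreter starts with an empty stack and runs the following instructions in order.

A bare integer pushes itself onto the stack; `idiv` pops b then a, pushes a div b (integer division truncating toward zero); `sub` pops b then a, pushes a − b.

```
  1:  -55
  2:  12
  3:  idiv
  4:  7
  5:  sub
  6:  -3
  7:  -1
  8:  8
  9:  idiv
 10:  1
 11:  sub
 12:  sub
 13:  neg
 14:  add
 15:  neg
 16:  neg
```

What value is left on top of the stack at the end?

-9

-55  : [-55]
12   : [-55, 12]
idiv : [-4]
7    : [-4, 7]
sub  : [-11]
-3   : [-11, -3]
-1   : [-11, -3, -1]
8    : [-11, -3, -1, 8]
idiv : [-11, -3, 0]
1    : [-11, -3, 0, 1]
sub  : [-11, -3, -1]
sub  : [-11, -2]
neg  : [-11, 2]
add  : [-9]
neg  : [9]
neg  : [-9]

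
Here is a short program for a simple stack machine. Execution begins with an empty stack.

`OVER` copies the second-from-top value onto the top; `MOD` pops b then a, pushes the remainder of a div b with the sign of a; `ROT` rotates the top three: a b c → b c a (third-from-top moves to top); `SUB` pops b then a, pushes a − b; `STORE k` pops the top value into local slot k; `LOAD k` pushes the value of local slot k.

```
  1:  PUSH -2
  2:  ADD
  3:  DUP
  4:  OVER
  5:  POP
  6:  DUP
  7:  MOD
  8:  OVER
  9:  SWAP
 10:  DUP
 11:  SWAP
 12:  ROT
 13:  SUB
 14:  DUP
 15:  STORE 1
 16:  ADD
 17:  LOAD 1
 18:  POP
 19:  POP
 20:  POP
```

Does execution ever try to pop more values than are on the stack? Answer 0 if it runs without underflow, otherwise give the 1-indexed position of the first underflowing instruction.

PUSH -2  -2
ADD  — needs 2 operands, stack has 1 → underflow

2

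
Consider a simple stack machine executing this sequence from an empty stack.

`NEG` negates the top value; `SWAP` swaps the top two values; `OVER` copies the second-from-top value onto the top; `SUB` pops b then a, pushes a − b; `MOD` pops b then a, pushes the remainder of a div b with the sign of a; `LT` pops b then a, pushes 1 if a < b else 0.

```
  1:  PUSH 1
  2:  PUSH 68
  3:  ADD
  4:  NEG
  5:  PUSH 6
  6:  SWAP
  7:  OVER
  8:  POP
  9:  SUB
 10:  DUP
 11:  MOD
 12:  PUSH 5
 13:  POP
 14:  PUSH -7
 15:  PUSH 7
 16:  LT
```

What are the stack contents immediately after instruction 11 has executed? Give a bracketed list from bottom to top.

[0]

PUSH 1  → [1]
PUSH 68 → [1, 68]
ADD     → [69]
NEG     → [-69]
PUSH 6  → [-69, 6]
SWAP    → [6, -69]
OVER    → [6, -69, 6]
POP     → [6, -69]
SUB     → [75]
DUP     → [75, 75]
MOD     → [0]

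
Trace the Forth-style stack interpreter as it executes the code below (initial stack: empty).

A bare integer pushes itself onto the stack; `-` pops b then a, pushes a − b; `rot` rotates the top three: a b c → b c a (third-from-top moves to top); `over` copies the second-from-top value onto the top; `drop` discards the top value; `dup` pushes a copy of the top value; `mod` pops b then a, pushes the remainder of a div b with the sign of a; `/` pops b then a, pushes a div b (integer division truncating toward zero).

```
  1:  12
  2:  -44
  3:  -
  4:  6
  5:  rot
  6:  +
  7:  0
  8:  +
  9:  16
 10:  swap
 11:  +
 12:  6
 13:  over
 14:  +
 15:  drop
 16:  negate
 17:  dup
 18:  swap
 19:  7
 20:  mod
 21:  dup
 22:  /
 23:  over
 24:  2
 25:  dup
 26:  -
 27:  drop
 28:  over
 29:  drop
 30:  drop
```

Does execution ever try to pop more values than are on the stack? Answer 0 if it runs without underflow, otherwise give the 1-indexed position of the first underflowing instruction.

5

12  → [12]
-44 → [12, -44]
-   → [56]
6   → [56, 6]
rot  — needs 3 operands, stack has 2 → underflow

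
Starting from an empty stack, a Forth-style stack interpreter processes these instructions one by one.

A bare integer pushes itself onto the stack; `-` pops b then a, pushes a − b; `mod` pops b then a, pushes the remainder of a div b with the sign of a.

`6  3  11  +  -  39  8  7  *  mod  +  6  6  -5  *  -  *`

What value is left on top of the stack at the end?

1116

6    6
3    6 3
11   6 3 11
+    6 14
-    -8
39   -8 39
8    -8 39 8
7    -8 39 8 7
*    -8 39 56
mod  -8 39
+    31
6    31 6
6    31 6 6
-5   31 6 6 -5
*    31 6 -30
-    31 36
*    1116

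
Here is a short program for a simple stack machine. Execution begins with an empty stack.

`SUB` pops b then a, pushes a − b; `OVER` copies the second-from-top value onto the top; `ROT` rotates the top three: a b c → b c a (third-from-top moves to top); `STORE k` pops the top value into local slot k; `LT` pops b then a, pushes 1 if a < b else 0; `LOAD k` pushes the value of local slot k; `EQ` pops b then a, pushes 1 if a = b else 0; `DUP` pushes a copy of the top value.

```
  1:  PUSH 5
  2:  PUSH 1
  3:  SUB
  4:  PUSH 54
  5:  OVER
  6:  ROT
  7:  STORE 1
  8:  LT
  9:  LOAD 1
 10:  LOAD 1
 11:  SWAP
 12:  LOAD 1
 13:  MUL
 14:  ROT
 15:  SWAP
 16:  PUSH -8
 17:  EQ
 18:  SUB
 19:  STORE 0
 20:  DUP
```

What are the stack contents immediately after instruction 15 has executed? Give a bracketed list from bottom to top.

[4, 0, 16]

PUSH 5  → 5
PUSH 1  → 5 1
SUB     → 4
PUSH 54 → 4 54
OVER    → 4 54 4
ROT     → 54 4 4
STORE 1 → 54 4
LT      → 0
LOAD 1  → 0 4
LOAD 1  → 0 4 4
SWAP    → 0 4 4
LOAD 1  → 0 4 4 4
MUL     → 0 4 16
ROT     → 4 16 0
SWAP    → 4 0 16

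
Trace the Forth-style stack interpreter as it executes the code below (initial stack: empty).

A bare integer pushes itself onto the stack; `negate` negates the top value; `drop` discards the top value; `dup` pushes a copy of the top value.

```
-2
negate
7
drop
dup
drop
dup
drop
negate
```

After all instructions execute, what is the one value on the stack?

-2

-2      [-2]
negate  [2]
7       [2, 7]
drop    [2]
dup     [2, 2]
drop    [2]
dup     [2, 2]
drop    [2]
negate  [-2]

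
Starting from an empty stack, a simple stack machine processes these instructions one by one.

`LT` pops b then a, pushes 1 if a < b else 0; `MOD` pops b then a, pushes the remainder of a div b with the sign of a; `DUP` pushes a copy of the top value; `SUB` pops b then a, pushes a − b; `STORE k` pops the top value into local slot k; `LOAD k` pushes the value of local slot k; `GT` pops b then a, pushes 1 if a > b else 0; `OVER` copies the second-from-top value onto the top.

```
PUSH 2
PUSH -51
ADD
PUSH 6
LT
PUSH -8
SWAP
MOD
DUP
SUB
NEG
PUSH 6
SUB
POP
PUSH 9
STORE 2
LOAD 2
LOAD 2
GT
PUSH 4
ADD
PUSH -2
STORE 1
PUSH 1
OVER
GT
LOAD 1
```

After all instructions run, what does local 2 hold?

PUSH 2   → 2
PUSH -51 → 2 -51
ADD      → -49
PUSH 6   → -49 6
LT       → 1
PUSH -8  → 1 -8
SWAP     → -8 1
MOD      → 0
DUP      → 0 0
SUB      → 0
NEG      → 0
PUSH 6   → 0 6
SUB      → -6
POP      → (empty)
PUSH 9   → 9
STORE 2  → (empty)
LOAD 2   → 9
LOAD 2   → 9 9
GT       → 0
PUSH 4   → 0 4
ADD      → 4
PUSH -2  → 4 -2
STORE 1  → 4
PUSH 1   → 4 1
OVER     → 4 1 4
GT       → 4 0
LOAD 1   → 4 0 -2

9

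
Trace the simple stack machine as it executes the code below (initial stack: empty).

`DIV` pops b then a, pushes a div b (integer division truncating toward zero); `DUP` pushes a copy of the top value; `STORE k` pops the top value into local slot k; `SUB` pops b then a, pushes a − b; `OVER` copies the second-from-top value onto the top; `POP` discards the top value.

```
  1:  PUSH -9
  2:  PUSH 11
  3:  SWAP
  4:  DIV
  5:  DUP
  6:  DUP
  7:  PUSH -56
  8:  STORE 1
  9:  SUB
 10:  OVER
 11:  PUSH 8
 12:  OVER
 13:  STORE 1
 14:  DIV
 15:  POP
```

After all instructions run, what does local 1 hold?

PUSH -9  -> [-9]
PUSH 11  -> [-9, 11]
SWAP     -> [11, -9]
DIV      -> [-1]
DUP      -> [-1, -1]
DUP      -> [-1, -1, -1]
PUSH -56 -> [-1, -1, -1, -56]
STORE 1  -> [-1, -1, -1]
SUB      -> [-1, 0]
OVER     -> [-1, 0, -1]
PUSH 8   -> [-1, 0, -1, 8]
OVER     -> [-1, 0, -1, 8, -1]
STORE 1  -> [-1, 0, -1, 8]
DIV      -> [-1, 0, 0]
POP      -> [-1, 0]

-1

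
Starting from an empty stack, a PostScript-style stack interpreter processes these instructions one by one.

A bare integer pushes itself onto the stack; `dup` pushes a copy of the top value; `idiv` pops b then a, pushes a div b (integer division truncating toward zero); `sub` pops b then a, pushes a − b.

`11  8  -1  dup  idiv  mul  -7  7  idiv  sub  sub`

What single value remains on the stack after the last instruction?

11   → [11]
8    → [11, 8]
-1   → [11, 8, -1]
dup  → [11, 8, -1, -1]
idiv → [11, 8, 1]
mul  → [11, 8]
-7   → [11, 8, -7]
7    → [11, 8, -7, 7]
idiv → [11, 8, -1]
sub  → [11, 9]
sub  → [2]

2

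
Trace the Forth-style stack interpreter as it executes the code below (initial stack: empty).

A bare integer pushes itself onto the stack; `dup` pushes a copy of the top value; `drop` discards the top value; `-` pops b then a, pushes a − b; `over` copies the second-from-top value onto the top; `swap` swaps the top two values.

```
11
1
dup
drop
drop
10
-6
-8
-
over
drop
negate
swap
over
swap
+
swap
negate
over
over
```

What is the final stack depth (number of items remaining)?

11      11
1       11 1
dup     11 1 1
drop    11 1
drop    11
10      11 10
-6      11 10 -6
-8      11 10 -6 -8
-       11 10 2
over    11 10 2 10
drop    11 10 2
negate  11 10 -2
swap    11 -2 10
over    11 -2 10 -2
swap    11 -2 -2 10
+       11 -2 8
swap    11 8 -2
negate  11 8 2
over    11 8 2 8
over    11 8 2 8 2

5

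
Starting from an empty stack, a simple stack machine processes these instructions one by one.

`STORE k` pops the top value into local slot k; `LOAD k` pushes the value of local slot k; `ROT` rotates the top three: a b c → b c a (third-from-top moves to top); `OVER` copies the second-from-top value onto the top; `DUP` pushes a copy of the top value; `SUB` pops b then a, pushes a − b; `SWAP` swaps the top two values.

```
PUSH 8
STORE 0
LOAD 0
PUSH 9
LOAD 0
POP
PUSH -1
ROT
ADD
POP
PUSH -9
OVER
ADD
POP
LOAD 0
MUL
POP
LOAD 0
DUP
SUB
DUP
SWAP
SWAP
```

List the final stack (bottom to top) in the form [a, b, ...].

PUSH 8  : 8
STORE 0 : (empty)
LOAD 0  : 8
PUSH 9  : 8 9
LOAD 0  : 8 9 8
POP     : 8 9
PUSH -1 : 8 9 -1
ROT     : 9 -1 8
ADD     : 9 7
POP     : 9
PUSH -9 : 9 -9
OVER    : 9 -9 9
ADD     : 9 0
POP     : 9
LOAD 0  : 9 8
MUL     : 72
POP     : (empty)
LOAD 0  : 8
DUP     : 8 8
SUB     : 0
DUP     : 0 0
SWAP    : 0 0
SWAP    : 0 0

[0, 0]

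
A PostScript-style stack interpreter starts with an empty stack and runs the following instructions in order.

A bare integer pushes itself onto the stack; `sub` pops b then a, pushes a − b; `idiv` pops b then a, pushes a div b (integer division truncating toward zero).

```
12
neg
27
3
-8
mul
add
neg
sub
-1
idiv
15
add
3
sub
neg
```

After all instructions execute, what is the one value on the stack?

12   -> [12]
neg  -> [-12]
27   -> [-12, 27]
3    -> [-12, 27, 3]
-8   -> [-12, 27, 3, -8]
mul  -> [-12, 27, -24]
add  -> [-12, 3]
neg  -> [-12, -3]
sub  -> [-9]
-1   -> [-9, -1]
idiv -> [9]
15   -> [9, 15]
add  -> [24]
3    -> [24, 3]
sub  -> [21]
neg  -> [-21]

-21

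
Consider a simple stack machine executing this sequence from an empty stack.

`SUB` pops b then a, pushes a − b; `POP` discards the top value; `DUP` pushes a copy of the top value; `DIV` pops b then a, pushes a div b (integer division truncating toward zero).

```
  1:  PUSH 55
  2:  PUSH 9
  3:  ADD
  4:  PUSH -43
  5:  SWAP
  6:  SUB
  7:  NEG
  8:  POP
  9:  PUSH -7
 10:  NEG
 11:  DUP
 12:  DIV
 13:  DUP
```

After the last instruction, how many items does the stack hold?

2

PUSH 55  -> [55]
PUSH 9   -> [55, 9]
ADD      -> [64]
PUSH -43 -> [64, -43]
SWAP     -> [-43, 64]
SUB      -> [-107]
NEG      -> [107]
POP      -> []
PUSH -7  -> [-7]
NEG      -> [7]
DUP      -> [7, 7]
DIV      -> [1]
DUP      -> [1, 1]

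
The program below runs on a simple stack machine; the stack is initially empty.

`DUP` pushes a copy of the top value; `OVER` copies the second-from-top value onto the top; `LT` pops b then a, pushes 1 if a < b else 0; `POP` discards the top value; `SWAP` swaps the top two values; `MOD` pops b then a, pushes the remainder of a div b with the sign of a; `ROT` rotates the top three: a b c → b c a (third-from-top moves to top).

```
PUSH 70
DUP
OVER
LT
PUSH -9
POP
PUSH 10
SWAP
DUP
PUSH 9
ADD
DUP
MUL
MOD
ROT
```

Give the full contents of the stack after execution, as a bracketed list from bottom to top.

[10, 0, 70]

PUSH 70 → 70
DUP     → 70 70
OVER    → 70 70 70
LT      → 70 0
PUSH -9 → 70 0 -9
POP     → 70 0
PUSH 10 → 70 0 10
SWAP    → 70 10 0
DUP     → 70 10 0 0
PUSH 9  → 70 10 0 0 9
ADD     → 70 10 0 9
DUP     → 70 10 0 9 9
MUL     → 70 10 0 81
MOD     → 70 10 0
ROT     → 10 0 70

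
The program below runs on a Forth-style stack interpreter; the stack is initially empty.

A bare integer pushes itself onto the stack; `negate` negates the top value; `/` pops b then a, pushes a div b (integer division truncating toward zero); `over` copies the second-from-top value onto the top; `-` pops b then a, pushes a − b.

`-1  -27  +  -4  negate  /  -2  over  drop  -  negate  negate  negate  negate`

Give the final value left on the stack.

-1     : [-1]
-27    : [-1, -27]
+      : [-28]
-4     : [-28, -4]
negate : [-28, 4]
/      : [-7]
-2     : [-7, -2]
over   : [-7, -2, -7]
drop   : [-7, -2]
-      : [-5]
negate : [5]
negate : [-5]
negate : [5]
negate : [-5]

-5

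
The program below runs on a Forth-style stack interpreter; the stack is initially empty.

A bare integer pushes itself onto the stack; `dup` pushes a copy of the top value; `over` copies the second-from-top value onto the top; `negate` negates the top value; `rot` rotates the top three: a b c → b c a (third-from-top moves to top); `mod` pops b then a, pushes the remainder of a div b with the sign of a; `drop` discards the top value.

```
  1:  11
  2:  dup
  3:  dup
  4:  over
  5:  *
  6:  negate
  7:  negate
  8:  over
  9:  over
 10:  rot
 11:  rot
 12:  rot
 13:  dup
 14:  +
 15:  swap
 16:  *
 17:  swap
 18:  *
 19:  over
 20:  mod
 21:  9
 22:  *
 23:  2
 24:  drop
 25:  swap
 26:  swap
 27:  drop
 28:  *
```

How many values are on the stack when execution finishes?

1

11     → 11
dup    → 11 11
dup    → 11 11 11
over   → 11 11 11 11
*      → 11 11 121
negate → 11 11 -121
negate → 11 11 121
over   → 11 11 121 11
over   → 11 11 121 11 121
rot    → 11 11 11 121 121
rot    → 11 11 121 121 11
rot    → 11 11 121 11 121
dup    → 11 11 121 11 121 121
+      → 11 11 121 11 242
swap   → 11 11 121 242 11
*      → 11 11 121 2662
swap   → 11 11 2662 121
*      → 11 11 322102
over   → 11 11 322102 11
mod    → 11 11 0
9      → 11 11 0 9
*      → 11 11 0
2      → 11 11 0 2
drop   → 11 11 0
swap   → 11 0 11
swap   → 11 11 0
drop   → 11 11
*      → 121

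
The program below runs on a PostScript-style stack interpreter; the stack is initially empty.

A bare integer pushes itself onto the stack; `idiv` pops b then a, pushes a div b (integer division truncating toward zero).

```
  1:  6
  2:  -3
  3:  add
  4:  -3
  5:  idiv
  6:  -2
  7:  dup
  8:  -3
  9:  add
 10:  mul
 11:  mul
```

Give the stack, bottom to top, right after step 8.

6     [6]
-3    [6, -3]
add   [3]
-3    [3, -3]
idiv  [-1]
-2    [-1, -2]
dup   [-1, -2, -2]
-3    [-1, -2, -2, -3]

[-1, -2, -2, -3]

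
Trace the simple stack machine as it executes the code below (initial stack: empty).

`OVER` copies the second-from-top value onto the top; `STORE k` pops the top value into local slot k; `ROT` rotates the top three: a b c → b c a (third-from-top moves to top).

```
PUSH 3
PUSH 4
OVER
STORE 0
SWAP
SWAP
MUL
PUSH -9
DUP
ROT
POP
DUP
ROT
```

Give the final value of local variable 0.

3

PUSH 3  → 3
PUSH 4  → 3 4
OVER    → 3 4 3
STORE 0 → 3 4
SWAP    → 4 3
SWAP    → 3 4
MUL     → 12
PUSH -9 → 12 -9
DUP     → 12 -9 -9
ROT     → -9 -9 12
POP     → -9 -9
DUP     → -9 -9 -9
ROT     → -9 -9 -9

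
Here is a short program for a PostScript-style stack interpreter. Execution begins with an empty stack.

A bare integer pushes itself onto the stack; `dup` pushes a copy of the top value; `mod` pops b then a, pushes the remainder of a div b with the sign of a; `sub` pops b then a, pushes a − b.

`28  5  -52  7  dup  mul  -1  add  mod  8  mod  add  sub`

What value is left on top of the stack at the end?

28  -> [28]
5   -> [28, 5]
-52 -> [28, 5, -52]
7   -> [28, 5, -52, 7]
dup -> [28, 5, -52, 7, 7]
mul -> [28, 5, -52, 49]
-1  -> [28, 5, -52, 49, -1]
add -> [28, 5, -52, 48]
mod -> [28, 5, -4]
8   -> [28, 5, -4, 8]
mod -> [28, 5, -4]
add -> [28, 1]
sub -> [27]

27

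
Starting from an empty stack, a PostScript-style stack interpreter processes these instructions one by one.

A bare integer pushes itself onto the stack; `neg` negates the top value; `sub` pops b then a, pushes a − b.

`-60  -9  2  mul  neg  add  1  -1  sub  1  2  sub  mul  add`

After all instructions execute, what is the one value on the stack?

-60 -> -60
-9  -> -60 -9
2   -> -60 -9 2
mul -> -60 -18
neg -> -60 18
add -> -42
1   -> -42 1
-1  -> -42 1 -1
sub -> -42 2
1   -> -42 2 1
2   -> -42 2 1 2
sub -> -42 2 -1
mul -> -42 -2
add -> -44

-44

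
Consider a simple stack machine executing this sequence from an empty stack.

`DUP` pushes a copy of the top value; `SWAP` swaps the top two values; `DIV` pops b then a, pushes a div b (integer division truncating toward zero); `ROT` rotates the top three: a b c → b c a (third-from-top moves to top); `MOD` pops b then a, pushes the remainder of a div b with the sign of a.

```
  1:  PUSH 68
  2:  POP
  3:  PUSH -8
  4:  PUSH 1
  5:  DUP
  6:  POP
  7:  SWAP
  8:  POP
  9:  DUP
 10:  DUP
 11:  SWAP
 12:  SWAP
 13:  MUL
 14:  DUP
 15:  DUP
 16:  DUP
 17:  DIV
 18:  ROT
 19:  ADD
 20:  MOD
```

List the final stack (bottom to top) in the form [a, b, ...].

[1, 1]

PUSH 68 → 68
POP     → (empty)
PUSH -8 → -8
PUSH 1  → -8 1
DUP     → -8 1 1
POP     → -8 1
SWAP    → 1 -8
POP     → 1
DUP     → 1 1
DUP     → 1 1 1
SWAP    → 1 1 1
SWAP    → 1 1 1
MUL     → 1 1
DUP     → 1 1 1
DUP     → 1 1 1 1
DUP     → 1 1 1 1 1
DIV     → 1 1 1 1
ROT     → 1 1 1 1
ADD     → 1 1 2
MOD     → 1 1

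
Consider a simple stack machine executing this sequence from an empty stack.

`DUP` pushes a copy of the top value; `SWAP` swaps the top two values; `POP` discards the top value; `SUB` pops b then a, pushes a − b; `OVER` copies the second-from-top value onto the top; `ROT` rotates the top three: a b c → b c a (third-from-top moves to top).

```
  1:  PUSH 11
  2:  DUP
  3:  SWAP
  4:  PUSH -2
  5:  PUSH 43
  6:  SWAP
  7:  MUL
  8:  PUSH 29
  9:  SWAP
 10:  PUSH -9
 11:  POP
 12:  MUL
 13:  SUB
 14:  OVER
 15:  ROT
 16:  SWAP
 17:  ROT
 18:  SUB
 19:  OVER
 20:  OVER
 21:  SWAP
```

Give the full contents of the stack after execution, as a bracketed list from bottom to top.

PUSH 11 → 11
DUP     → 11 11
SWAP    → 11 11
PUSH -2 → 11 11 -2
PUSH 43 → 11 11 -2 43
SWAP    → 11 11 43 -2
MUL     → 11 11 -86
PUSH 29 → 11 11 -86 29
SWAP    → 11 11 29 -86
PUSH -9 → 11 11 29 -86 -9
POP     → 11 11 29 -86
MUL     → 11 11 -2494
SUB     → 11 2505
OVER    → 11 2505 11
ROT     → 2505 11 11
SWAP    → 2505 11 11
ROT     → 11 11 2505
SUB     → 11 -2494
OVER    → 11 -2494 11
OVER    → 11 -2494 11 -2494
SWAP    → 11 -2494 -2494 11

[11, -2494, -2494, 11]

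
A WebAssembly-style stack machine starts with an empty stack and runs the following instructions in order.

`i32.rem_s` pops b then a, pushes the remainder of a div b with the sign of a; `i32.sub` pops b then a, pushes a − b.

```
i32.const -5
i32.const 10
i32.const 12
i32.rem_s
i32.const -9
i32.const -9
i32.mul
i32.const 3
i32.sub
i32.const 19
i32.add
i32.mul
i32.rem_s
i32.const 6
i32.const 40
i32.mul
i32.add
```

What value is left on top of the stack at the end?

235

i32.const -5 → -5
i32.const 10 → -5 10
i32.const 12 → -5 10 12
i32.rem_s    → -5 10
i32.const -9 → -5 10 -9
i32.const -9 → -5 10 -9 -9
i32.mul      → -5 10 81
i32.const 3  → -5 10 81 3
i32.sub      → -5 10 78
i32.const 19 → -5 10 78 19
i32.add      → -5 10 97
i32.mul      → -5 970
i32.rem_s    → -5
i32.const 6  → -5 6
i32.const 40 → -5 6 40
i32.mul      → -5 240
i32.add      → 235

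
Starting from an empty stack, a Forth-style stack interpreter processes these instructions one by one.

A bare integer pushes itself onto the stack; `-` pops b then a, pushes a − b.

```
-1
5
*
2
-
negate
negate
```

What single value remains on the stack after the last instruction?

-7

-1     -> -1
5      -> -1 5
*      -> -5
2      -> -5 2
-      -> -7
negate -> 7
negate -> -7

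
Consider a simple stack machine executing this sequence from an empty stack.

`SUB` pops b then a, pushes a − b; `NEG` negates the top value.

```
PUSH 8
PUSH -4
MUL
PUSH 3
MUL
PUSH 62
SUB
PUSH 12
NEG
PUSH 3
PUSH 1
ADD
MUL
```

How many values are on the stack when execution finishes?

2

PUSH 8  → 8
PUSH -4 → 8 -4
MUL     → -32
PUSH 3  → -32 3
MUL     → -96
PUSH 62 → -96 62
SUB     → -158
PUSH 12 → -158 12
NEG     → -158 -12
PUSH 3  → -158 -12 3
PUSH 1  → -158 -12 3 1
ADD     → -158 -12 4
MUL     → -158 -48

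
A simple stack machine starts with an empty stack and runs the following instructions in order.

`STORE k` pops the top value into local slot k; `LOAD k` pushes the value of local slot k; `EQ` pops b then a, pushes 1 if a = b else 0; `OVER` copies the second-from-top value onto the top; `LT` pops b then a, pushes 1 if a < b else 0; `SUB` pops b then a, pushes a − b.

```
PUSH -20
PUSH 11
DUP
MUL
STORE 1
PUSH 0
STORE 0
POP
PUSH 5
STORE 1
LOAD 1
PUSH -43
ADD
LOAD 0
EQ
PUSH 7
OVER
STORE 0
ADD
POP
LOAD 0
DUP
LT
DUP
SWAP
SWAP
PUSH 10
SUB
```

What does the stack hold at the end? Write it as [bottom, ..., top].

[0, -10]

PUSH -20 : -20
PUSH 11  : -20 11
DUP      : -20 11 11
MUL      : -20 121
STORE 1  : -20
PUSH 0   : -20 0
STORE 0  : -20
POP      : (empty)
PUSH 5   : 5
STORE 1  : (empty)
LOAD 1   : 5
PUSH -43 : 5 -43
ADD      : -38
LOAD 0   : -38 0
EQ       : 0
PUSH 7   : 0 7
OVER     : 0 7 0
STORE 0  : 0 7
ADD      : 7
POP      : (empty)
LOAD 0   : 0
DUP      : 0 0
LT       : 0
DUP      : 0 0
SWAP     : 0 0
SWAP     : 0 0
PUSH 10  : 0 0 10
SUB      : 0 -10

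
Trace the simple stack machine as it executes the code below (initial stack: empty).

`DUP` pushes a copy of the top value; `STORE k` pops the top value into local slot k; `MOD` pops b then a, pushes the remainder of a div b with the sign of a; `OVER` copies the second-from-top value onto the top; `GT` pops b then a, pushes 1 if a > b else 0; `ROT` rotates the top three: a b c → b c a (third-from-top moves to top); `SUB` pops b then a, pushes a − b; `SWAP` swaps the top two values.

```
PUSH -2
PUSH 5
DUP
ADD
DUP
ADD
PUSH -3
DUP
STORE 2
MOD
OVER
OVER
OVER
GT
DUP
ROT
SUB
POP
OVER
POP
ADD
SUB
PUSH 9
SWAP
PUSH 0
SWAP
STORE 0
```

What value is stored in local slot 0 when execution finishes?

-5

PUSH -2 → -2
PUSH 5  → -2 5
DUP     → -2 5 5
ADD     → -2 10
DUP     → -2 10 10
ADD     → -2 20
PUSH -3 → -2 20 -3
DUP     → -2 20 -3 -3
STORE 2 → -2 20 -3
MOD     → -2 2
OVER    → -2 2 -2
OVER    → -2 2 -2 2
OVER    → -2 2 -2 2 -2
GT      → -2 2 -2 1
DUP     → -2 2 -2 1 1
ROT     → -2 2 1 1 -2
SUB     → -2 2 1 3
POP     → -2 2 1
OVER    → -2 2 1 2
POP     → -2 2 1
ADD     → -2 3
SUB     → -5
PUSH 9  → -5 9
SWAP    → 9 -5
PUSH 0  → 9 -5 0
SWAP    → 9 0 -5
STORE 0 → 9 0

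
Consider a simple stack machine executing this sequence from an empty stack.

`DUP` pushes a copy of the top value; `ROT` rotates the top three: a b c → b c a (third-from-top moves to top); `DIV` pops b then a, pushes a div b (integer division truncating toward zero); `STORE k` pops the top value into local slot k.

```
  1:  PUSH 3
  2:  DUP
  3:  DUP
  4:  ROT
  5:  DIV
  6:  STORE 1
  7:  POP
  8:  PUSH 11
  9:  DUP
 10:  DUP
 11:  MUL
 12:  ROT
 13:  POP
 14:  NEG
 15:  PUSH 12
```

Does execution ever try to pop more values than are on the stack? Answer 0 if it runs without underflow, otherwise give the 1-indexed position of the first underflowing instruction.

PUSH 3  : [3]
DUP     : [3, 3]
DUP     : [3, 3, 3]
ROT     : [3, 3, 3]
DIV     : [3, 1]
STORE 1 : [3]
POP     : []
PUSH 11 : [11]
DUP     : [11, 11]
DUP     : [11, 11, 11]
MUL     : [11, 121]
ROT  — needs 3 operands, stack has 2 → underflow

12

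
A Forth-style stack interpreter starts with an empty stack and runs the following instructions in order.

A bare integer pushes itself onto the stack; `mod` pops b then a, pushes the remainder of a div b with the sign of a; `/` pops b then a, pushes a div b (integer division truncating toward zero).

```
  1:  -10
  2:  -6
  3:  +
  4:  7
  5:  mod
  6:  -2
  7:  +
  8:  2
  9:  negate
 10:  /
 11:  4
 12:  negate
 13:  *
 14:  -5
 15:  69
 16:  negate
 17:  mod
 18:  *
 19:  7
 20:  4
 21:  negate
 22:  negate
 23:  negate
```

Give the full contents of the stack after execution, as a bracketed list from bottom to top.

[40, 7, -4]

-10    : -10
-6     : -10 -6
+      : -16
7      : -16 7
mod    : -2
-2     : -2 -2
+      : -4
2      : -4 2
negate : -4 -2
/      : 2
4      : 2 4
negate : 2 -4
*      : -8
-5     : -8 -5
69     : -8 -5 69
negate : -8 -5 -69
mod    : -8 -5
*      : 40
7      : 40 7
4      : 40 7 4
negate : 40 7 -4
negate : 40 7 4
negate : 40 7 -4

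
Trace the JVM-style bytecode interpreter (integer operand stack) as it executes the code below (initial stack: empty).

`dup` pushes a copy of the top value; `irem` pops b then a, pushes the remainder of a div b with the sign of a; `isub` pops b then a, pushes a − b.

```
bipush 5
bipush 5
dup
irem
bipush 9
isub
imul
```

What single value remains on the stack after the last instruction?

-45

bipush 5 -> 5
bipush 5 -> 5 5
dup      -> 5 5 5
irem     -> 5 0
bipush 9 -> 5 0 9
isub     -> 5 -9
imul     -> -45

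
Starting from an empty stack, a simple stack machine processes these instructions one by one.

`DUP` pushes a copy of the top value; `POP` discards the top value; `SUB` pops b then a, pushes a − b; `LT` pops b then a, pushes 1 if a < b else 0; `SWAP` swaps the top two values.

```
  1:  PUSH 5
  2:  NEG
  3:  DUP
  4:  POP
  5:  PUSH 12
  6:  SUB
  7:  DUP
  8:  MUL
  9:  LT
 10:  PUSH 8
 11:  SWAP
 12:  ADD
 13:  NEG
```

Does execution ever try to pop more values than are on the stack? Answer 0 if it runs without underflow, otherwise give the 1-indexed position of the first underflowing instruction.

PUSH 5   [5]
NEG      [-5]
DUP      [-5, -5]
POP      [-5]
PUSH 12  [-5, 12]
SUB      [-17]
DUP      [-17, -17]
MUL      [289]
LT  — needs 2 operands, stack has 1 → underflow

9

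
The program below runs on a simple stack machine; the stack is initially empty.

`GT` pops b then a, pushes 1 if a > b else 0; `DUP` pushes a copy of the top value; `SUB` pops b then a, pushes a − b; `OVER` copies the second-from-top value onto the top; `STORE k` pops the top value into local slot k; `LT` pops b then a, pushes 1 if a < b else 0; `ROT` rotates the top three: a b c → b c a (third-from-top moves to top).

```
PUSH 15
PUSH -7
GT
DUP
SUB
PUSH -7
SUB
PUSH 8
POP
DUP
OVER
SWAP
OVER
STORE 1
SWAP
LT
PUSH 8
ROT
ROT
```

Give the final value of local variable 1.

PUSH 15 -> 15
PUSH -7 -> 15 -7
GT      -> 1
DUP     -> 1 1
SUB     -> 0
PUSH -7 -> 0 -7
SUB     -> 7
PUSH 8  -> 7 8
POP     -> 7
DUP     -> 7 7
OVER    -> 7 7 7
SWAP    -> 7 7 7
OVER    -> 7 7 7 7
STORE 1 -> 7 7 7
SWAP    -> 7 7 7
LT      -> 7 0
PUSH 8  -> 7 0 8
ROT     -> 0 8 7
ROT     -> 8 7 0

7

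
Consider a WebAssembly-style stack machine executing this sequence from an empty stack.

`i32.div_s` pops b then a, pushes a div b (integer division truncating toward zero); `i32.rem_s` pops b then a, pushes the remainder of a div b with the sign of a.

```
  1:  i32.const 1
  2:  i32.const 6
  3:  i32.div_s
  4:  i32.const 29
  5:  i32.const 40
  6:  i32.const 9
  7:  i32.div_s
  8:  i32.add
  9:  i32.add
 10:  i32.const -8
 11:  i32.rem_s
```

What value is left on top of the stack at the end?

i32.const 1   [1]
i32.const 6   [1, 6]
i32.div_s     [0]
i32.const 29  [0, 29]
i32.const 40  [0, 29, 40]
i32.const 9   [0, 29, 40, 9]
i32.div_s     [0, 29, 4]
i32.add       [0, 33]
i32.add       [33]
i32.const -8  [33, -8]
i32.rem_s     [1]

1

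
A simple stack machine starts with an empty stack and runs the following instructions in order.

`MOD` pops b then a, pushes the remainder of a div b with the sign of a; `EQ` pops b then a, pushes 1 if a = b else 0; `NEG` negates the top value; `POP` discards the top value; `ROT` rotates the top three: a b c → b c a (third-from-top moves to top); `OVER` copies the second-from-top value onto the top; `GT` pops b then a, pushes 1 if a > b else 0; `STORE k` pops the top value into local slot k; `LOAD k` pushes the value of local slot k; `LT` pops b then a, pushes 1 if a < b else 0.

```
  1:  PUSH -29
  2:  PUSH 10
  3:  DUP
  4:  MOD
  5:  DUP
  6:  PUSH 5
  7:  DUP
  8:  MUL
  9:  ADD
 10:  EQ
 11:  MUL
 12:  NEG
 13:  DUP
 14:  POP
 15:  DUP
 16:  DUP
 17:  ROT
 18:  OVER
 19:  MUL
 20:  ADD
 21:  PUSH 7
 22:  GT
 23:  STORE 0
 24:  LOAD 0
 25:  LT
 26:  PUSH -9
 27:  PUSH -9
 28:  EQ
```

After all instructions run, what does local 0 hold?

0

PUSH -29  [-29]
PUSH 10   [-29, 10]
DUP       [-29, 10, 10]
MOD       [-29, 0]
DUP       [-29, 0, 0]
PUSH 5    [-29, 0, 0, 5]
DUP       [-29, 0, 0, 5, 5]
MUL       [-29, 0, 0, 25]
ADD       [-29, 0, 25]
EQ        [-29, 0]
MUL       [0]
NEG       [0]
DUP       [0, 0]
POP       [0]
DUP       [0, 0]
DUP       [0, 0, 0]
ROT       [0, 0, 0]
OVER      [0, 0, 0, 0]
MUL       [0, 0, 0]
ADD       [0, 0]
PUSH 7    [0, 0, 7]
GT        [0, 0]
STORE 0   [0]
LOAD 0    [0, 0]
LT        [0]
PUSH -9   [0, -9]
PUSH -9   [0, -9, -9]
EQ        [0, 1]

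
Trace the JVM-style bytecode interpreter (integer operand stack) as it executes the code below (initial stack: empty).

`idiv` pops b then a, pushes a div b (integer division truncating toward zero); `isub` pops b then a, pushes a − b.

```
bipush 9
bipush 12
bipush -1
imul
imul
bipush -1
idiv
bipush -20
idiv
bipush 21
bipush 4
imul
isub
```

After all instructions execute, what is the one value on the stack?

bipush 9   : 9
bipush 12  : 9 12
bipush -1  : 9 12 -1
imul       : 9 -12
imul       : -108
bipush -1  : -108 -1
idiv       : 108
bipush -20 : 108 -20
idiv       : -5
bipush 21  : -5 21
bipush 4   : -5 21 4
imul       : -5 84
isub       : -89

-89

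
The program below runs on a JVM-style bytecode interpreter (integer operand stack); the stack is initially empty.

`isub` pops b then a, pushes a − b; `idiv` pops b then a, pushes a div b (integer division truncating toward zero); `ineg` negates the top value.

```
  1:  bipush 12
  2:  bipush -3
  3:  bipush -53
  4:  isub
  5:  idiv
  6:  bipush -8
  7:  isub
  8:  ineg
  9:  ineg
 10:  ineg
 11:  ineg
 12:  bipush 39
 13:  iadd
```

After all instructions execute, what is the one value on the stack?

47

bipush 12  → [12]
bipush -3  → [12, -3]
bipush -53 → [12, -3, -53]
isub       → [12, 50]
idiv       → [0]
bipush -8  → [0, -8]
isub       → [8]
ineg       → [-8]
ineg       → [8]
ineg       → [-8]
ineg       → [8]
bipush 39  → [8, 39]
iadd       → [47]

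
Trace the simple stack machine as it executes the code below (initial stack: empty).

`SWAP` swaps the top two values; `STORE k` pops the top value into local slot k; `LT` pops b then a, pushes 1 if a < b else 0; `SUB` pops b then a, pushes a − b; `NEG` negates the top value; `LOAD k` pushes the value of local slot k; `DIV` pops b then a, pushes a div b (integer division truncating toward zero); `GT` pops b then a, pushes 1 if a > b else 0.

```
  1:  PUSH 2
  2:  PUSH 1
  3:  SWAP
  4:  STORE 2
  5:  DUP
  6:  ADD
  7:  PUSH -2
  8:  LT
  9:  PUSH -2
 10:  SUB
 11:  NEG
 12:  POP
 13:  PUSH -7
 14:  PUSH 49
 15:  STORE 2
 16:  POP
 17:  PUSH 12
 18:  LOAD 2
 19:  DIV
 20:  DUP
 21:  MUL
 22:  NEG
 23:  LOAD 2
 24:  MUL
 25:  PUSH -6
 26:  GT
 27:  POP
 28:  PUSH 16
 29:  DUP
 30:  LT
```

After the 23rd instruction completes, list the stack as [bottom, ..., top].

[0, 49]

PUSH 2  → [2]
PUSH 1  → [2, 1]
SWAP    → [1, 2]
STORE 2 → [1]
DUP     → [1, 1]
ADD     → [2]
PUSH -2 → [2, -2]
LT      → [0]
PUSH -2 → [0, -2]
SUB     → [2]
NEG     → [-2]
POP     → []
PUSH -7 → [-7]
PUSH 49 → [-7, 49]
STORE 2 → [-7]
POP     → []
PUSH 12 → [12]
LOAD 2  → [12, 49]
DIV     → [0]
DUP     → [0, 0]
MUL     → [0]
NEG     → [0]
LOAD 2  → [0, 49]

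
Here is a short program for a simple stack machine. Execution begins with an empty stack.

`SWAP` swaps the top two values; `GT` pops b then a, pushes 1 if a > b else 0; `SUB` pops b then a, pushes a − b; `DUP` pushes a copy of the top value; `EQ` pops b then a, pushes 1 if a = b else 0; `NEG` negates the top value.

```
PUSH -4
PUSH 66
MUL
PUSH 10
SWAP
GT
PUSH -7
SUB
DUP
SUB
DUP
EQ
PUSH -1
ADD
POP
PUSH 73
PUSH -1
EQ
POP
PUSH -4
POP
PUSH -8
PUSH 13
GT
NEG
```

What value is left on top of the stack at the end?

PUSH -4  -4
PUSH 66  -4 66
MUL      -264
PUSH 10  -264 10
SWAP     10 -264
GT       1
PUSH -7  1 -7
SUB      8
DUP      8 8
SUB      0
DUP      0 0
EQ       1
PUSH -1  1 -1
ADD      0
POP      (empty)
PUSH 73  73
PUSH -1  73 -1
EQ       0
POP      (empty)
PUSH -4  -4
POP      (empty)
PUSH -8  -8
PUSH 13  -8 13
GT       0
NEG      0

0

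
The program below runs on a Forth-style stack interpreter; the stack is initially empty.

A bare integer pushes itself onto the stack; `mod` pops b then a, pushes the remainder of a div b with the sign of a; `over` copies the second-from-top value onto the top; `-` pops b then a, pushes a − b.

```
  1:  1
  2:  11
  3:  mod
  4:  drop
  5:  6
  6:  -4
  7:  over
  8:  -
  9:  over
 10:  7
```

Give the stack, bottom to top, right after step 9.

1    -> [1]
11   -> [1, 11]
mod  -> [1]
drop -> []
6    -> [6]
-4   -> [6, -4]
over -> [6, -4, 6]
-    -> [6, -10]
over -> [6, -10, 6]

[6, -10, 6]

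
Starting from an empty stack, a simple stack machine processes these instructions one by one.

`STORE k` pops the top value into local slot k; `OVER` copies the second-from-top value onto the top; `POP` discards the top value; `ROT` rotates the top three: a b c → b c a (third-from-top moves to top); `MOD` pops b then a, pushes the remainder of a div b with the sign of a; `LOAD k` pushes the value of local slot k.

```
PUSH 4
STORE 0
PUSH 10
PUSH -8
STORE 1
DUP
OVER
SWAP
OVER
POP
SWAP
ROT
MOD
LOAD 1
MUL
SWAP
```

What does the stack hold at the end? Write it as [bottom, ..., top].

PUSH 4  → [4]
STORE 0 → []
PUSH 10 → [10]
PUSH -8 → [10, -8]
STORE 1 → [10]
DUP     → [10, 10]
OVER    → [10, 10, 10]
SWAP    → [10, 10, 10]
OVER    → [10, 10, 10, 10]
POP     → [10, 10, 10]
SWAP    → [10, 10, 10]
ROT     → [10, 10, 10]
MOD     → [10, 0]
LOAD 1  → [10, 0, -8]
MUL     → [10, 0]
SWAP    → [0, 10]

[0, 10]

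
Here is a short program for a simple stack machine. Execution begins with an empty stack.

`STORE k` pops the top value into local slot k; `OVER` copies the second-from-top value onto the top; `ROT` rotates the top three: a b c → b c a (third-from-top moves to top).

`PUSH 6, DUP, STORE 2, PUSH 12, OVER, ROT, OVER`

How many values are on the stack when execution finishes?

PUSH 6   6
DUP      6 6
STORE 2  6
PUSH 12  6 12
OVER     6 12 6
ROT      12 6 6
OVER     12 6 6 6

4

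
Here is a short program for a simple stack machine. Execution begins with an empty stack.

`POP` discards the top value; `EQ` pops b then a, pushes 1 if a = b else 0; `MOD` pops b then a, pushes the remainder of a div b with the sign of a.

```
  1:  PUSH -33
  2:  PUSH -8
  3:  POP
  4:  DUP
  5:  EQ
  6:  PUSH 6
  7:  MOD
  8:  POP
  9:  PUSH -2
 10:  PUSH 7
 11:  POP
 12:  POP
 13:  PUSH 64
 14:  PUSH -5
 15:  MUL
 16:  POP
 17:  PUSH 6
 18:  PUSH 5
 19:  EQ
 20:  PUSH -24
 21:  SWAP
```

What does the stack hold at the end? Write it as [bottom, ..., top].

[-24, 0]

PUSH -33  [-33]
PUSH -8   [-33, -8]
POP       [-33]
DUP       [-33, -33]
EQ        [1]
PUSH 6    [1, 6]
MOD       [1]
POP       []
PUSH -2   [-2]
PUSH 7    [-2, 7]
POP       [-2]
POP       []
PUSH 64   [64]
PUSH -5   [64, -5]
MUL       [-320]
POP       []
PUSH 6    [6]
PUSH 5    [6, 5]
EQ        [0]
PUSH -24  [0, -24]
SWAP      [-24, 0]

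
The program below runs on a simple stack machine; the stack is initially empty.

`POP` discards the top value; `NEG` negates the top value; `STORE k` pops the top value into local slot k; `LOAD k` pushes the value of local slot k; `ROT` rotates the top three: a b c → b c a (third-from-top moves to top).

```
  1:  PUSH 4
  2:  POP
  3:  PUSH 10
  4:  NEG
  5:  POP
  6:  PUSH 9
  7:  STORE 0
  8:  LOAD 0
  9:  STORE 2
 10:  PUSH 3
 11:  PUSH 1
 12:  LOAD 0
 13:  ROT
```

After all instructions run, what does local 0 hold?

9

PUSH 4  : 4
POP     : (empty)
PUSH 10 : 10
NEG     : -10
POP     : (empty)
PUSH 9  : 9
STORE 0 : (empty)
LOAD 0  : 9
STORE 2 : (empty)
PUSH 3  : 3
PUSH 1  : 3 1
LOAD 0  : 3 1 9
ROT     : 1 9 3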